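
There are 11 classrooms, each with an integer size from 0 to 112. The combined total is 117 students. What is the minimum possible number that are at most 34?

Let j be the number exceeding 34. Then the total is ≥ 35·j + 0·(11 − j) = 0 + 35j.
So 35j ≤ 117 and j ≤ 3; hence at least 11 − 3 = 8 are ≤ 34.
Exactly 8 works: 8 values at 0 and 3 at 35 total 105; raise one of the low values by 12 (still ≤ 34) to hit 117.

8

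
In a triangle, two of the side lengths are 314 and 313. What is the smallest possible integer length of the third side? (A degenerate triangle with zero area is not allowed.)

The third side must exceed |314 − 313| = 1.
The smallest integer above 1 is 2.

2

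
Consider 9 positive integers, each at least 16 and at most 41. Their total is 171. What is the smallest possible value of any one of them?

16

To make one integer as small as possible, make the other 8 as large as possible.
The other 8 can take up 8 × 41 = 328 ≥ 171 − 16, so one integer can sit at its floor of 16.
Achievable: one at 16 and the other 8 totalling 155, which fits since 8 × 16 ≤ 155 ≤ 8 × 41.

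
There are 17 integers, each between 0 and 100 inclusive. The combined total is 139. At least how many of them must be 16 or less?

Let j be the number exceeding 16. Then the total is ≥ 17·j + 0·(17 − j) = 0 + 17j.
So 17j ≤ 139 and j ≤ 8; hence at least 17 − 8 = 9 are ≤ 16.
Exactly 9 works: 9 values at 0 and 8 at 17 total 136; raise one of the low values by 3 (still ≤ 16) to hit 139.

9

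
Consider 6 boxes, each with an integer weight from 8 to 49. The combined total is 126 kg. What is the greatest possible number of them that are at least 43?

2

With k values at 43 or above and the rest at least 8, the sum is at least 48 + 35k.
Since the sum is 126, we need 35k ≤ 78, i.e. k ≤ 2.
k = 2 is achieved by 2 values at 43 and 4 at 8, total 118; add 8 to one value (staying below 43) to reach 126.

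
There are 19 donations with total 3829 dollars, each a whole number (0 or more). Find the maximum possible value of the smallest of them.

201

The 19 values sum to 3829, so their minimum is at most ⌊3829/19⌋ = 201.
Equality holds with 9 values of 201 and 10 values of 202.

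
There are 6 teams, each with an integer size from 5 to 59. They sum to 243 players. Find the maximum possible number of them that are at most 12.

2

Suppose k of them are at most 12. Those contribute at most 12 each and the rest at most 59 each.
So the total is at most 12k + 59(6 − k) = 354 − 47k. This must still be ≥ 243, so k ≤ 2.
k = 2 is achieved by 2 values at 12 and 4 at 59, total 260; lower one of the 59's by 17 (still > 12) to reach 243.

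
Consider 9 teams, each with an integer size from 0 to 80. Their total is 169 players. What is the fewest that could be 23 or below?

If only k of them are at most 23, the other 9 − k are at least 24, so the total is at least (9 − k)·24 + k·0.
This is ≤ 169, so (9 − k)·24 + 0k ≤ 169, which gives k ≥ 2.
Exactly 2 works: 2 values at 0 and 7 at 24 total 168; raise one of the low values by 1 (still ≤ 23) to hit 169.

2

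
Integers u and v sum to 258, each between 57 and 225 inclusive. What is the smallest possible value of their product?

11457

For a fixed sum, uv is smallest when u and v are as far apart as possible.
At the endpoint u = 57, v = 258 − 57 = 201, so uv = 57 × 201 = 11457.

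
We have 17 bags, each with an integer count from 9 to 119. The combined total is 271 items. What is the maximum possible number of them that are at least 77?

Suppose k of them are at least 77. Those contribute at least 77 each and the other 17 − k at least 9 each.
So the total is at least 77k + 9(17 − k) = 153 + 68k. This must be ≤ 271, giving k ≤ 1.
k = 1 is achieved by 1 value at 77 and 16 at 9, total 221; add 50 to one value (staying below 77) to reach 271.

1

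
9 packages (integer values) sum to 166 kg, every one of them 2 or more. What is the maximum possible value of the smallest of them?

18

If every one of the 9 were at least 19, the total would be at least 9 × 19 = 171 > 166.
Taking 5 copies of 18 and 4 copies of 19 gives exactly 166, so 18 is attained.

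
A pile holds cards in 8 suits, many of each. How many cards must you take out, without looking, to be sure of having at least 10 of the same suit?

You could draw 9 of every suit without reaching 10 of any — 72 in all.
One more forces 10 of some suit, so 72 + 1 = 73.

73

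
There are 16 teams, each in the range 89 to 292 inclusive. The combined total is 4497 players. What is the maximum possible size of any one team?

292

Maximizing one value means minimizing the remaining 15.
The other 15 contribute at least 15 × 89 = 1335, leaving at most 4497 − 1335 = 3162.
But each team is capped at 292, so the maximum is 292.
Achievable: one at 292 and the other 15 totalling 4205, which fits since 15 × 89 ≤ 4205 ≤ 15 × 292.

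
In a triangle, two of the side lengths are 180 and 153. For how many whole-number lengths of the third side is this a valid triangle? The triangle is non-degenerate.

305

The triangle inequality gives |180 − 153| < c < 180 + 153, i.e. 27 < c < 333.
So c can be any integer from 28 to 332: 305 values.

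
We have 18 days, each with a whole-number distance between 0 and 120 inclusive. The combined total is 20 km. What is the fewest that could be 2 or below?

Each value above 2 is at least 3, contributing at least 3 − 0 = 3 above the floor 0.
The sum exceeds the floor total 0 by 20, so at most ⌊20/3⌋ = 6 exceed 2, and at least 12 are ≤ 2.
Exactly 12 works: 12 values at 0 and 6 at 3 total 18; raise one of the low values by 2 (still ≤ 2) to hit 20.

12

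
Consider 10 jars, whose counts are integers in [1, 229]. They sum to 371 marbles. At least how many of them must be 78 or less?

Let j be the number exceeding 78. Then the total is ≥ 79·j + 1·(10 − j) = 10 + 78j.
So 78j ≤ 361 and j ≤ 4; hence at least 10 − 4 = 6 are ≤ 78.
Exactly 6 works: 6 values at 1 and 4 at 79 total 322; raise one of the low values by 49 (still ≤ 78) to hit 371.

6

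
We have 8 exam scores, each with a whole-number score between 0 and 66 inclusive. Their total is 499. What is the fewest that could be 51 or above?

7

Suppose at most 8 − j of them reach 51; then j values are ≤ 50 and the rest ≤ 66.
The total is then ≤ 50·j + 66·(8 − j) = 528 − 16j. For this to be ≥ 499 we need j ≤ 1, so at least 8 − 1 = 7 must reach 51.
Exactly 7 works: 7 values at 66 and 1 at 50 total 512; lower one of the high values by 13 (still ≥ 51) to hit 499.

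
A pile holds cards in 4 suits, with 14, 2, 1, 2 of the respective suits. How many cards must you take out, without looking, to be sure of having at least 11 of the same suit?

16

In the worst case you take as many as possible of each suit without reaching 11: 10 + 2 + 1 + 2 = 15.
The next one must give 11 of some suit, so 15 + 1 = 16.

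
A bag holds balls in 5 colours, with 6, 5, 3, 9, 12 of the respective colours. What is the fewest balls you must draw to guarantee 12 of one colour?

In the worst case you take as many as possible of each colour without reaching 12: 6 + 5 + 3 + 9 + 11 = 34.
The next one must give 12 of some colour, so 34 + 1 = 35.

35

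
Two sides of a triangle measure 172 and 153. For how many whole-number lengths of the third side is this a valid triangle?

The triangle inequality gives |172 − 153| < c < 172 + 153, i.e. 19 < c < 325.
So c can be any integer from 20 to 324: 305 values.

305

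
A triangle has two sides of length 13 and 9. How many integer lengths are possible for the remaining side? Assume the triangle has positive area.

17

The triangle inequality gives |13 − 9| < c < 13 + 9, i.e. 4 < c < 22.
So c can be any integer from 5 to 21: 17 values.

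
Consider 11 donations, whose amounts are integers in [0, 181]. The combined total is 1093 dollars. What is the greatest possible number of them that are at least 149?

7

If k of the values are ≥ 149, the total is ≥ 149k + 0(11 − k).
Setting 149k + 0(11 − k) ≤ 1093 gives 149k ≤ 1093, so k ≤ 7.
k = 7 is achieved by 7 values at 149 and 4 at 0, total 1043; add 50 to one value (staying below 149) to reach 1093.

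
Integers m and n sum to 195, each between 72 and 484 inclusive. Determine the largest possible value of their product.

9506

For a fixed sum, the product mn is largest when m and n are as close as possible.
Taking m = 97 and n = 98 (both in [72, 484]) gives mn = 9506.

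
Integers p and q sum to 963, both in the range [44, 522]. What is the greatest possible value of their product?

With p + q fixed, pq peaks when the two are closest together.
Taking p = 481 and q = 482 (both in [44, 522]) gives pq = 231842.

231842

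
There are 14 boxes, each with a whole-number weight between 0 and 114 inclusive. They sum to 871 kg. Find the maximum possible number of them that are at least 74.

11

With k values at 74 or above and the rest at least 0, the sum is at least 0 + 74k.
Since the sum is 871, we need 74k ≤ 871, i.e. k ≤ 11.
k = 11 is achieved by 11 values at 74 and 3 at 0, total 814; add 57 to one value (staying below 74) to reach 871.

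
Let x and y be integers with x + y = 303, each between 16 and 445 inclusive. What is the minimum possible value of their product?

xy = x(303 − x) is concave in x, so over [16, 287] it is minimized at an endpoint.
At the endpoint x = 16, y = 303 − 16 = 287, so xy = 16 × 287 = 4592.

4592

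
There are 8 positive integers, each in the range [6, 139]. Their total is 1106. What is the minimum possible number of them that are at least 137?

If only k of them are at least 137, the other 8 − k are at most 136, so the total is at most k·139 + (8 − k)·136.
This must reach 1106, so k·139 + (8 − k)·136 ≥ 1106, giving k ≥ 6.
Exactly 6 works: 6 values at 139 and 2 at 136 total 1106.

6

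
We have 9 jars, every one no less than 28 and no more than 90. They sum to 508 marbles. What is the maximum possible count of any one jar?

90

Maximizing one value means minimizing the remaining 8.
The other 8 contribute at least 8 × 28 = 224, leaving at most 508 − 224 = 284.
But each jar is capped at 90, so the maximum is 90.
Achievable: one at 90 and the other 8 totalling 418, which fits since 8 × 28 ≤ 418 ≤ 8 × 90.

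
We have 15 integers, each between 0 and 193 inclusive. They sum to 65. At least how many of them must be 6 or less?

6

If only k of them are at most 6, the other 15 − k are at least 7, so the total is at least (15 − k)·7 + k·0.
This is ≤ 65, so (15 − k)·7 + 0k ≤ 65, which gives k ≥ 6.
Exactly 6 works: 6 values at 0 and 9 at 7 total 63; raise one of the low values by 2 (still ≤ 6) to hit 65.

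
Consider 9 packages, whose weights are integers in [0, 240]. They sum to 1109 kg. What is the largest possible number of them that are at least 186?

5

Suppose k of them are at least 186. Those contribute at least 186 each and the other 9 − k at least 0 each.
So the total is at least 186k + 0(9 − k) = 0 + 186k. This must be ≤ 1109, giving k ≤ 5.
k = 5 is achieved by 5 values at 186 and 4 at 0, total 930; add 179 to one value (staying below 186) to reach 1109.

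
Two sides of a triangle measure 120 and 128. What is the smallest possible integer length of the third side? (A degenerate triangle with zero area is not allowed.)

The third side must exceed |120 − 128| = 8.
The smallest integer above 8 is 9.

9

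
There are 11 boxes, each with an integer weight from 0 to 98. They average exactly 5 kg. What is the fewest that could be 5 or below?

2

The total is 11 × 5 = 55.
Each value above 5 is at least 6, contributing at least 6 − 0 = 6 above the floor 0.
The sum exceeds the floor total 0 by 55, so at most ⌊55/6⌋ = 9 exceed 5, and at least 2 are ≤ 5.
Exactly 2 works: 2 values at 0 and 9 at 6 total 54; raise one of the low values by 1 (still ≤ 5) to hit 55.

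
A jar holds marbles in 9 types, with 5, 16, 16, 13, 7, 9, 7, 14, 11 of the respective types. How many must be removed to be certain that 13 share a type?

In the worst case you take as many as possible of each type without reaching 13: 5 + 12 + 12 + 12 + 7 + 9 + 7 + 12 + 11 = 87.
The next one must give 13 of some type, so 87 + 1 = 88.

88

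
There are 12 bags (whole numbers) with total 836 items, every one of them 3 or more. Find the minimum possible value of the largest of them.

70

If every one of the 12 were at most 69, the total would be at most 12 × 69 = 828 < 836.
Achievable: 8 of them at 70 and 4 at 69 total 836.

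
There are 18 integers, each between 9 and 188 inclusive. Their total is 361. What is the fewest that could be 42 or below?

13

If only k of them are at most 42, the other 18 − k are at least 43, so the total is at least (18 − k)·43 + k·9.
This is ≤ 361, so (18 − k)·43 + 9k ≤ 361, which gives k ≥ 13.
Exactly 13 works: 13 values at 9 and 5 at 43 total 332; raise one of the low values by 29 (still ≤ 42) to hit 361.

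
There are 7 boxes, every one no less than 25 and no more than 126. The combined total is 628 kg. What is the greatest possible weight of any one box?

126

Maximizing one value means minimizing the remaining 6.
The other 6 contribute at least 6 × 25 = 150, leaving at most 628 − 150 = 478.
But each box is capped at 126, so the maximum is 126.
Achievable: one at 126 and the other 6 totalling 502, which fits since 6 × 25 ≤ 502 ≤ 6 × 126.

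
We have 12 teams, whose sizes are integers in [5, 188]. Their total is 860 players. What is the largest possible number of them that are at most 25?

8

Each value at 25 or below falls at least 188 − 25 = 163 short of the ceiling 188.
The ceiling total is 12 × 188 = 2256, and we need 860, so at most ⌊(2256 − 860)/163⌋ = 8 can be that low.
k = 8 is achieved by 8 values at 25 and 4 at 188, total 952; lower one of the 188's by 92 (still > 25) to reach 860.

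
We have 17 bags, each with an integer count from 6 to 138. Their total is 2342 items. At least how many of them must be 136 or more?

Each value short of 136 is at most 135, costing at least 138 − 135 = 3 against the maximum total of 2346.
We can afford to lose at most 2346 − 2342 = 4, so at most ⌊4/3⌋ = 1 fall short, and at least 16 are ≥ 136.
Exactly 16 works: 16 values at 138 and 1 at 135 total 2343; lower one of the high values by 1 (still ≥ 136) to hit 2342.

16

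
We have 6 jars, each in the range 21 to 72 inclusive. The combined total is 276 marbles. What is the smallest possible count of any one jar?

Minimizing one value means maximizing the remaining 5.
The other 5 can take up 5 × 72 = 360 ≥ 276 − 21, so one jar can sit at its floor of 21.
Achievable: one at 21 and the other 5 totalling 255, which fits since 5 × 21 ≤ 255 ≤ 5 × 72.

21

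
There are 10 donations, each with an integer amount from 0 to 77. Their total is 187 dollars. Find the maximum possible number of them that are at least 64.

2

If k of the values are ≥ 64, the total is ≥ 64k + 0(10 − k).
Setting 64k + 0(10 − k) ≤ 187 gives 64k ≤ 187, so k ≤ 2.
k = 2 is achieved by 2 values at 64 and 8 at 0, total 128; add 59 to one value (staying below 64) to reach 187.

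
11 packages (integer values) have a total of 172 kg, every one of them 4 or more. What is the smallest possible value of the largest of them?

If every one of the 11 were at most 15, the total would be at most 11 × 15 = 165 < 172.
Taking 4 copies of 15 and 7 copies of 16 gives exactly 172, so 16 is attained.

16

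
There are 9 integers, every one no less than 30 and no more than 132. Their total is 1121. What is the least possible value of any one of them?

65

To make one integer as small as possible, make the other 8 as large as possible.
The other 8 contribute at most 8 × 132 = 1056, leaving at least 1121 − 1056 = 65.
Since 65 ≥ 30, this is achievable: one at 65 and 8 at 132.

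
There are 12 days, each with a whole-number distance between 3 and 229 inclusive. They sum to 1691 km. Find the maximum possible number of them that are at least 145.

11

With k values at 145 or above and the rest at least 3, the sum is at least 36 + 142k.
Since the sum is 1691, we need 142k ≤ 1655, i.e. k ≤ 11.
k = 11 is achieved by 11 values at 145 and 1 at 3, total 1598; add 93 to one value (staying below 145) to reach 1691.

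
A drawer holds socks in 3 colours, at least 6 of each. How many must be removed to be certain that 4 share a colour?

10

You could draw 3 of every colour without reaching 4 of any — 9 in all.
One more forces 4 of some colour, so 9 + 1 = 10.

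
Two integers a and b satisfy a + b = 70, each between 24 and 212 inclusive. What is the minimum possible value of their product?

1104

For a fixed sum, ab is smallest when a and b are as far apart as possible.
The extreme feasible split is a = 24, b = 46, giving ab = 1104.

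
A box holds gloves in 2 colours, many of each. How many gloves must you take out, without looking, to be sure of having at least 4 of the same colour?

7

In the worst case you draw 3 of each of the 2 colours: 2 × 3 = 6.
One more forces 4 of some colour, so 6 + 1 = 7.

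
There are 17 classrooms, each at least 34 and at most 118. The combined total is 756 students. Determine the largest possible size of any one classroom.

118

To make one classroom as large as possible, make the other 16 as small as possible.
The other 16 contribute at least 16 × 34 = 544, leaving at most 756 − 544 = 212.
But each classroom is capped at 118, so the maximum is 118.
Achievable: one at 118 and the other 16 totalling 638, which fits since 16 × 34 ≤ 638 ≤ 16 × 118.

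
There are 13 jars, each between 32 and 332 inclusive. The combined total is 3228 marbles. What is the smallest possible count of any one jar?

32

Minimizing one value means maximizing the remaining 12.
The other 12 can take up 12 × 332 = 3984 ≥ 3228 − 32, so one jar can sit at its floor of 32.
Achievable: one at 32 and the other 12 totalling 3196, which fits since 12 × 32 ≤ 3196 ≤ 12 × 332.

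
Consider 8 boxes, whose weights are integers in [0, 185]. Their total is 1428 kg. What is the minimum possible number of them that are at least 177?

If only k of them are at least 177, the other 8 − k are at most 176, so the total is at most k·185 + (8 − k)·176.
This must reach 1428, so k·185 + (8 − k)·176 ≥ 1428, giving k ≥ 3.
Exactly 3 works: 3 values at 185 and 5 at 176 total 1435; lower one of the high values by 7 (still ≥ 177) to hit 1428.

3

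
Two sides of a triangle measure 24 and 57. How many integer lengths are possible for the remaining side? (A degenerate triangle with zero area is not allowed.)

47

The triangle inequality gives |24 − 57| < c < 24 + 57, i.e. 33 < c < 81.
So c can be any integer from 34 to 80: 47 values.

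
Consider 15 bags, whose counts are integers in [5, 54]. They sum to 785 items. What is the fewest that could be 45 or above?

If only k of them are at least 45, the other 15 − k are at most 44, so the total is at most k·54 + (15 − k)·44.
This must reach 785, so k·54 + (15 − k)·44 ≥ 785, giving k ≥ 13.
Exactly 13 works: 13 values at 54 and 2 at 44 total 790; lower one of the high values by 5 (still ≥ 45) to hit 785.

13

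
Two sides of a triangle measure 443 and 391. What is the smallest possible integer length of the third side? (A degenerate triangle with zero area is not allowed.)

53

The third side must exceed |443 − 391| = 52.
The smallest integer above 52 is 53.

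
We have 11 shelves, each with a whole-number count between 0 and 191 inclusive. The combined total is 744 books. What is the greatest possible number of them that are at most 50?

Each value at 50 or below falls at least 191 − 50 = 141 short of the ceiling 191.
The ceiling total is 11 × 191 = 2101, and we need 744, so at most ⌊(2101 − 744)/141⌋ = 9 can be that low.
k = 9 is achieved by 9 values at 50 and 2 at 191, total 832; lower one of the 191's by 88 (still > 50) to reach 744.

9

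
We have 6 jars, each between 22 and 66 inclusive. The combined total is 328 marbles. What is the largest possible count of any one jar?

66

Maximizing one value means minimizing the remaining 5.
The other 5 contribute at least 5 × 22 = 110, leaving at most 328 − 110 = 218.
But each jar is capped at 66, so the maximum is 66.
Achievable: one at 66 and the other 5 totalling 262, which fits since 5 × 22 ≤ 262 ≤ 5 × 66.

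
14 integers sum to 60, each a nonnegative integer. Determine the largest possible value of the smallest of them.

If every one of the 14 were at least 5, the total would be at least 14 × 5 = 70 > 60.
Taking 10 copies of 4 and 4 copies of 5 gives exactly 60, so 4 is attained.

4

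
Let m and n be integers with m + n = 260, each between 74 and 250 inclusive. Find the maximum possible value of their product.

16900

For a fixed sum, the product mn is largest when m and n are as close as possible.
Taking m = 130 and n = 130 (both in [74, 250]) gives mn = 16900.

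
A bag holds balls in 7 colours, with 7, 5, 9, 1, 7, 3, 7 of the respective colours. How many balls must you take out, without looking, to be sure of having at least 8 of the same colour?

In the worst case you take as many as possible of each colour without reaching 8: 7 + 5 + 7 + 1 + 7 + 3 + 7 = 37.
The next one must give 8 of some colour, so 37 + 1 = 38.

38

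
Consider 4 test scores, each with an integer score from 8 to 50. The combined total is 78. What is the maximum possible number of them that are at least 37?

If k of the values are ≥ 37, the total is ≥ 37k + 8(4 − k).
Setting 37k + 8(4 − k) ≤ 78 gives 29k ≤ 46, so k ≤ 1.
k = 1 is achieved by 1 value at 37 and 3 at 8, total 61; add 17 to one value (staying below 37) to reach 78.

1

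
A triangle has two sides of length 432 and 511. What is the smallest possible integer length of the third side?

80

The third side must exceed |432 − 511| = 79.
The smallest integer above 79 is 80.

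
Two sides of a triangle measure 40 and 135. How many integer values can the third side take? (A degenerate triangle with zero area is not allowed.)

79

The triangle inequality gives |40 − 135| < c < 40 + 135, i.e. 95 < c < 175.
So c can be any integer from 96 to 174: 79 values.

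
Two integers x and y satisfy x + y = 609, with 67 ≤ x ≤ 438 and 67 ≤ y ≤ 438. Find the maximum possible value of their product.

92720

xy = x(609 − x) is maximized when x is as near 609/2 as the bounds allow.
Taking x = 304 and y = 305 (both in [67, 438]) gives xy = 92720.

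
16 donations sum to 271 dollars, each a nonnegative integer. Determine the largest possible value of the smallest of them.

The average is 271/16 < 17, so some value is ≤ 16.
Equality holds with 1 value of 16 and 15 values of 17.

16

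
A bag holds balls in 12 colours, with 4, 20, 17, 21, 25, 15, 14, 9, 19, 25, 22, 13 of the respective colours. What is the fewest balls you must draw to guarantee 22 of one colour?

In the worst case you take as many as possible of each colour without reaching 22: 4 + 20 + 17 + 21 + 21 + 15 + 14 + 9 + 19 + 21 + 21 + 13 = 195.
The next one must give 22 of some colour, so 195 + 1 = 196.

196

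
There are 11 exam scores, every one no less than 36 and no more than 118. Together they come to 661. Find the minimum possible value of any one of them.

36

To make one score as small as possible, make the other 10 as large as possible.
The other 10 can take up 10 × 118 = 1180 ≥ 661 − 36, so one score can sit at its floor of 36.
Achievable: one at 36 and the other 10 totalling 625, which fits since 10 × 36 ≤ 625 ≤ 10 × 118.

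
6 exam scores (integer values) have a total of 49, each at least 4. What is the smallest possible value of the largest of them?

9

Some value must be at least ⌈49/6⌉ = 9, since 6 × 8 = 48 < 49.
Achievable: 1 of them at 9 and 5 at 8 total 49.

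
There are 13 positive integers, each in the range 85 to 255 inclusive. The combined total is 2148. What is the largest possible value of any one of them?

255

Maximizing one value means minimizing the remaining 12.
The other 12 contribute at least 12 × 85 = 1020, leaving at most 2148 − 1020 = 1128.
But each integer is capped at 255, so the maximum is 255.
Achievable: one at 255 and the other 12 totalling 1893, which fits since 12 × 85 ≤ 1893 ≤ 12 × 255.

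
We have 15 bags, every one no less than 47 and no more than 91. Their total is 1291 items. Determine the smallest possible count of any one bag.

To make one bag as small as possible, make the other 14 as large as possible.
The other 14 can take up 14 × 91 = 1274 ≥ 1291 − 47, so one bag can sit at its floor of 47.
Achievable: one at 47 and the other 14 totalling 1244, which fits since 14 × 47 ≤ 1244 ≤ 14 × 91.

47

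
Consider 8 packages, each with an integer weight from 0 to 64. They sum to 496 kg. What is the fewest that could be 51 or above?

7

Suppose at most 8 − j of them reach 51; then j values are ≤ 50 and the rest ≤ 64.
The total is then ≤ 50·j + 64·(8 − j) = 512 − 14j. For this to be ≥ 496 we need j ≤ 1, so at least 8 − 1 = 7 must reach 51.
Exactly 7 works: 7 values at 64 and 1 at 50 total 498; lower one of the high values by 2 (still ≥ 51) to hit 496.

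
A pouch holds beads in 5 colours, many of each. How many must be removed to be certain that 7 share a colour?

You could draw 6 of every colour without reaching 7 of any — 30 in all.
One more forces 7 of some colour, so 30 + 1 = 31.

31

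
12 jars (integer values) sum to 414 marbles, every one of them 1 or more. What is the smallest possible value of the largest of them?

35

The 12 values sum to 414, so their maximum is at least ⌈414/12⌉ = 35.
Achievable: 6 of them at 35 and 6 at 34 total 414.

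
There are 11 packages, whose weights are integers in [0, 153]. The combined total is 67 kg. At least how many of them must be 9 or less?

Let j be the number exceeding 9. Then the total is ≥ 10·j + 0·(11 − j) = 0 + 10j.
So 10j ≤ 67 and j ≤ 6; hence at least 11 − 6 = 5 are ≤ 9.
Exactly 5 works: 5 values at 0 and 6 at 10 total 60; raise one of the low values by 7 (still ≤ 9) to hit 67.

5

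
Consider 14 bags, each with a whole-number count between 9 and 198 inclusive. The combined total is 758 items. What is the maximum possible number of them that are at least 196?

3

With k values at 196 or above and the rest at least 9, the sum is at least 126 + 187k.
Since the sum is 758, we need 187k ≤ 632, i.e. k ≤ 3.
k = 3 is achieved by 3 values at 196 and 11 at 9, total 687; add 71 to one value (staying below 196) to reach 758.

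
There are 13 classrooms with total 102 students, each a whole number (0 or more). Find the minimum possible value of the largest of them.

8

If every one of the 13 were at most 7, the total would be at most 13 × 7 = 91 < 102.
Achievable: 11 of them at 8 and 2 at 7 total 102.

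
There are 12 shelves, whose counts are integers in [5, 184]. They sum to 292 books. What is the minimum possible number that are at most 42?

Each value above 42 is at least 43, contributing at least 43 − 5 = 38 above the floor 5.
The sum exceeds the floor total 60 by 232, so at most ⌊232/38⌋ = 6 exceed 42, and at least 6 are ≤ 42.
Exactly 6 works: 6 values at 5 and 6 at 43 total 288; raise one of the low values by 4 (still ≤ 42) to hit 292.

6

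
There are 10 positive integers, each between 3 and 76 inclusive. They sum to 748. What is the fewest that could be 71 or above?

Each value short of 71 is at most 70, costing at least 76 − 70 = 6 against the maximum total of 760.
We can afford to lose at most 760 − 748 = 12, so at most ⌊12/6⌋ = 2 fall short, and at least 8 are ≥ 71.
Exactly 8 works: 8 values at 76 and 2 at 70 total 748.

8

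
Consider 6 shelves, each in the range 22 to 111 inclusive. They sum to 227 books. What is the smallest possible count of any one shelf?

22

Minimizing one value means maximizing the remaining 5.
The other 5 can take up 5 × 111 = 555 ≥ 227 − 22, so one shelf can sit at its floor of 22.
Achievable: one at 22 and the other 5 totalling 205, which fits since 5 × 22 ≤ 205 ≤ 5 × 111.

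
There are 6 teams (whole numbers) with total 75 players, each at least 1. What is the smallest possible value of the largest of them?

If every one of the 6 were at most 12, the total would be at most 6 × 12 = 72 < 75.
Taking 3 copies of 12 and 3 copies of 13 gives exactly 75, so 13 is attained.

13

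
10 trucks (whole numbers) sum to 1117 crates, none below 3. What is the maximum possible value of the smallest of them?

If every one of the 10 were at least 112, the total would be at least 10 × 112 = 1120 > 1117.
Equality holds with 3 values of 111 and 7 values of 112.

111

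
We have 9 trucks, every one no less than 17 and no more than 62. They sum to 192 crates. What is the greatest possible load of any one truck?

56

To make one truck as large as possible, make the other 8 as small as possible.
The other 8 contribute at least 8 × 17 = 136, leaving at most 192 − 136 = 56.
Since 56 ≤ 62, this is achievable: one at 56 and 8 at 17.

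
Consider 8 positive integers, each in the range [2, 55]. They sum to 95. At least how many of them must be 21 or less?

5

Each value above 21 is at least 22, contributing at least 22 − 2 = 20 above the floor 2.
The sum exceeds the floor total 16 by 79, so at most ⌊79/20⌋ = 3 exceed 21, and at least 5 are ≤ 21.
Exactly 5 works: 5 values at 2 and 3 at 22 total 76; raise one of the low values by 19 (still ≤ 21) to hit 95.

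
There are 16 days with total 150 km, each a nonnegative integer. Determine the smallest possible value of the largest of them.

10

Some value must be at least ⌈150/16⌉ = 10, since 16 × 9 = 144 < 150.
Taking 10 copies of 9 and 6 copies of 10 gives exactly 150, so 10 is attained.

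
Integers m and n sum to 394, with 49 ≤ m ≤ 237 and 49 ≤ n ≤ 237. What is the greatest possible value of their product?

38809

With m + n fixed, mn peaks when the two are closest together.
Taking m = 197 and n = 197 (both in [49, 237]) gives mn = 38809.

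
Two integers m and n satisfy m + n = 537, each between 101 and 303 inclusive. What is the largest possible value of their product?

72092

For a fixed sum, the product mn is largest when m and n are as close as possible.
Taking m = 268 and n = 269 (both in [101, 303]) gives mn = 72092.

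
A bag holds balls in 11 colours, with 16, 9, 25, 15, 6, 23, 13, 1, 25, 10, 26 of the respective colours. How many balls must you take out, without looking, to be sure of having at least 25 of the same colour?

In the worst case you take as many as possible of each colour without reaching 25: 16 + 9 + 24 + 15 + 6 + 23 + 13 + 1 + 24 + 10 + 24 = 165.
The next one must give 25 of some colour, so 165 + 1 = 166.

166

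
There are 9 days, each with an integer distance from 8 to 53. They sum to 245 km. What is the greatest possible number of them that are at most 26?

8

Each value at 26 or below falls at least 53 − 26 = 27 short of the ceiling 53.
The ceiling total is 9 × 53 = 477, and we need 245, so at most ⌊(477 − 245)/27⌋ = 8 can be that low.
k = 8 is achieved by 8 values at 26 and 1 at 53, total 261; lower one of the 53's by 16 (still > 26) to reach 245.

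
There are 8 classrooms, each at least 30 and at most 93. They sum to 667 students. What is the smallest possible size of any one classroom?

30

To make one classroom as small as possible, make the other 7 as large as possible.
The other 7 can take up 7 × 93 = 651 ≥ 667 − 30, so one classroom can sit at its floor of 30.
Achievable: one at 30 and the other 7 totalling 637, which fits since 7 × 30 ≤ 637 ≤ 7 × 93.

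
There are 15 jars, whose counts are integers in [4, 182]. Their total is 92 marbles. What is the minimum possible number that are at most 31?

14

Each value above 31 is at least 32, contributing at least 32 − 4 = 28 above the floor 4.
The sum exceeds the floor total 60 by 32, so at most ⌊32/28⌋ = 1 exceed 31, and at least 14 are ≤ 31.
Exactly 14 works: 14 values at 4 and 1 at 32 total 88; raise one of the low values by 4 (still ≤ 31) to hit 92.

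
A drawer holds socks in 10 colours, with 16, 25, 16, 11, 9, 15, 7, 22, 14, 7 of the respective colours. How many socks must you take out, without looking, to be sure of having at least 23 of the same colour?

140

In the worst case you take as many as possible of each colour without reaching 23: 16 + 22 + 16 + 11 + 9 + 15 + 7 + 22 + 14 + 7 = 139.
The next one must give 23 of some colour, so 139 + 1 = 140.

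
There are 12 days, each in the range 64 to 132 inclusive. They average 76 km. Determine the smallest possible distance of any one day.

64

To make one day as small as possible, make the other 11 as large as possible.
The total is 12 × 76 = 912.
The other 11 can take up 11 × 132 = 1452 ≥ 912 − 64, so one day can sit at its floor of 64.
Achievable: one at 64 and the other 11 totalling 848, which fits since 11 × 64 ≤ 848 ≤ 11 × 132.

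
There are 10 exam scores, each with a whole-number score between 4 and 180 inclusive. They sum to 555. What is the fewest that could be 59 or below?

If only k of them are at most 59, the other 10 − k are at least 60, so the total is at least (10 − k)·60 + k·4.
This is ≤ 555, so (10 − k)·60 + 4k ≤ 555, which gives k ≥ 1.
Exactly 1 works: 1 value at 4 and 9 at 60 total 544; raise one of the low values by 11 (still ≤ 59) to hit 555.

1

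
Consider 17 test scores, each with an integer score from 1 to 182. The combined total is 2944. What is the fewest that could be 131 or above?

Suppose at most 17 − j of them reach 131; then j values are ≤ 130 and the rest ≤ 182.
The total is then ≤ 130·j + 182·(17 − j) = 3094 − 52j. For this to be ≥ 2944 we need j ≤ 2, so at least 17 − 2 = 15 must reach 131.
Exactly 15 works: 15 values at 182 and 2 at 130 total 2990; lower one of the high values by 46 (still ≥ 131) to hit 2944.

15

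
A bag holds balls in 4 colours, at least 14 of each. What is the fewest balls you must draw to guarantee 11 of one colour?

41

You could draw 10 of every colour without reaching 11 of any — 40 in all.
One more forces 11 of some colour, so 40 + 1 = 41.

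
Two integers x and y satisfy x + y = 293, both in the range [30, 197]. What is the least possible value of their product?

xy = x(293 − x) is concave in x, so over [96, 197] it is minimized at an endpoint.
At the endpoint x = 96, y = 293 − 96 = 197, so xy = 96 × 197 = 18912.

18912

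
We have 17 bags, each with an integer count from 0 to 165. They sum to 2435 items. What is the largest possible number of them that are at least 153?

15

With k values at 153 or above and the rest at least 0, the sum is at least 0 + 153k.
Since the sum is 2435, we need 153k ≤ 2435, i.e. k ≤ 15.
k = 15 is achieved by 15 values at 153 and 2 at 0, total 2295; add 140 to one value (staying below 153) to reach 2435.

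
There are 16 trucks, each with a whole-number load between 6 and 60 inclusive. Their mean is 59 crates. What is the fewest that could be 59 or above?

The total is 16 × 59 = 944.
If only k of them are at least 59, the other 16 − k are at most 58, so the total is at most k·60 + (16 − k)·58.
This must reach 944, so k·60 + (16 − k)·58 ≥ 944, giving k ≥ 8.
Exactly 8 works: 8 values at 60 and 8 at 58 total 944.

8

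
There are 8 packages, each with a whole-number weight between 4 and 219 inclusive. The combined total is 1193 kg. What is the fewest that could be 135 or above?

Suppose at most 8 − j of them reach 135; then j values are ≤ 134 and the rest ≤ 219.
The total is then ≤ 134·j + 219·(8 − j) = 1752 − 85j. For this to be ≥ 1193 we need j ≤ 6, so at least 8 − 6 = 2 must reach 135.
Exactly 2 works: 2 values at 219 and 6 at 134 total 1242; lower one of the high values by 49 (still ≥ 135) to hit 1193.

2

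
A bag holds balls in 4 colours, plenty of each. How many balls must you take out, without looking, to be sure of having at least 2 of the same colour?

5

In the worst case you draw 1 of each of the 4 colours: 4 × 1 = 4.
One more forces 2 of some colour, so 4 + 1 = 5.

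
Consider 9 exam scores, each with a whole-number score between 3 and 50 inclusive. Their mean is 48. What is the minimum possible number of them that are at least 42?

7

The total is 9 × 48 = 432.
If only k of them are at least 42, the other 9 − k are at most 41, so the total is at most k·50 + (9 − k)·41.
This must reach 432, so k·50 + (9 − k)·41 ≥ 432, giving k ≥ 7.
Exactly 7 works: 7 values at 50 and 2 at 41 total 432.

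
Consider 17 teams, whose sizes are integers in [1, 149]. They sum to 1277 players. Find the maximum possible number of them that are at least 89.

14

If k of the values are ≥ 89, the total is ≥ 89k + 1(17 − k).
Setting 89k + 1(17 − k) ≤ 1277 gives 88k ≤ 1260, so k ≤ 14.
k = 14 is achieved by 14 values at 89 and 3 at 1, total 1249; add 28 to one value (staying below 89) to reach 1277.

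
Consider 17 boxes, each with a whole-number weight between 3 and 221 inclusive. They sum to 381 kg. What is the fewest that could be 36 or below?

8

If only k of them are at most 36, the other 17 − k are at least 37, so the total is at least (17 − k)·37 + k·3.
This is ≤ 381, so (17 − k)·37 + 3k ≤ 381, which gives k ≥ 8.
Exactly 8 works: 8 values at 3 and 9 at 37 total 357; raise one of the low values by 24 (still ≤ 36) to hit 381.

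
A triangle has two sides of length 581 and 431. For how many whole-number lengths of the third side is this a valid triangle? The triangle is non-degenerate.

861

The triangle inequality gives |581 − 431| < c < 581 + 431, i.e. 150 < c < 1012.
So c can be any integer from 151 to 1011: 861 values.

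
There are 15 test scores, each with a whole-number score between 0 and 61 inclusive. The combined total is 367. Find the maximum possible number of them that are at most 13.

Each value at 13 or below falls at least 61 − 13 = 48 short of the ceiling 61.
The ceiling total is 15 × 61 = 915, and we need 367, so at most ⌊(915 − 367)/48⌋ = 11 can be that low.
k = 11 is achieved by 11 values at 13 and 4 at 61, total 387; lower one of the 61's by 20 (still > 13) to reach 367.

11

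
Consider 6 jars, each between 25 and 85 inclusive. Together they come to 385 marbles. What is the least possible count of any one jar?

25

To make one jar as small as possible, make the other 5 as large as possible.
The other 5 can take up 5 × 85 = 425 ≥ 385 − 25, so one jar can sit at its floor of 25.
Achievable: one at 25 and the other 5 totalling 360, which fits since 5 × 25 ≤ 360 ≤ 5 × 85.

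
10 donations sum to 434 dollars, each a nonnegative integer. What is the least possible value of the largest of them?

Some value must be at least ⌈434/10⌉ = 44, since 10 × 43 = 430 < 434.
Taking 6 copies of 43 and 4 copies of 44 gives exactly 434, so 44 is attained.

44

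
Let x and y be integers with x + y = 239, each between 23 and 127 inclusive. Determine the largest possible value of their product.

With x + y fixed, xy peaks when the two are closest together.
Taking x = 119 and y = 120 (both in [23, 127]) gives xy = 14280.

14280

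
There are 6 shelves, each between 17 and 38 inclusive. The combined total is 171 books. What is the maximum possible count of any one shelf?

38

Maximizing one value means minimizing the remaining 5.
The other 5 contribute at least 5 × 17 = 85, leaving at most 171 − 85 = 86.
But each shelf is capped at 38, so the maximum is 38.
Achievable: one at 38 and the other 5 totalling 133, which fits since 5 × 17 ≤ 133 ≤ 5 × 38.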